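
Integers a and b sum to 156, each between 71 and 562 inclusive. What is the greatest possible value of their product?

6084

For a fixed sum, the product ab is largest when a and b are as close as possible.
Taking a = 78 and b = 78 (both in [71, 562]) gives ab = 6084.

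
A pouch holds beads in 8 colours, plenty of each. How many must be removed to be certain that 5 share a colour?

You could draw 4 of every colour without reaching 5 of any — 32 in all.
One more forces 5 of some colour, so 32 + 1 = 33.

33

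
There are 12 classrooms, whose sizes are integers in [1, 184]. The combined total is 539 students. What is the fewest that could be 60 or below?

4

Let j be the number exceeding 60. Then the total is ≥ 61·j + 1·(12 − j) = 12 + 60j.
So 60j ≤ 527 and j ≤ 8; hence at least 12 − 8 = 4 are ≤ 60.
Exactly 4 works: 4 values at 1 and 8 at 61 total 492; raise one of the low values by 47 (still ≤ 60) to hit 539.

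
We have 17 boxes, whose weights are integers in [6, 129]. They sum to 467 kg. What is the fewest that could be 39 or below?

7

Each value above 39 is at least 40, contributing at least 40 − 6 = 34 above the floor 6.
The sum exceeds the floor total 102 by 365, so at most ⌊365/34⌋ = 10 exceed 39, and at least 7 are ≤ 39.
Exactly 7 works: 7 values at 6 and 10 at 40 total 442; raise one of the low values by 25 (still ≤ 39) to hit 467.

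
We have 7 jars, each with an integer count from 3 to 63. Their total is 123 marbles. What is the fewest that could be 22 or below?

2

Let j be the number exceeding 22. Then the total is ≥ 23·j + 3·(7 − j) = 21 + 20j.
So 20j ≤ 102 and j ≤ 5; hence at least 7 − 5 = 2 are ≤ 22.
Exactly 2 works: 2 values at 3 and 5 at 23 total 121; raise one of the low values by 2 (still ≤ 22) to hit 123.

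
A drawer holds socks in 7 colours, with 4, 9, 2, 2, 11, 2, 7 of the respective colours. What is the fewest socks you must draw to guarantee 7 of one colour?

In the worst case you take as many as possible of each colour without reaching 7: 4 + 6 + 2 + 2 + 6 + 2 + 6 = 28.
The next one must give 7 of some colour, so 28 + 1 = 29.

29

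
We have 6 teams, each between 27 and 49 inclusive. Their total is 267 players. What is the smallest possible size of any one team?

Minimizing one value means maximizing the remaining 5.
The other 5 can take up 5 × 49 = 245 ≥ 267 − 27, so one team can sit at its floor of 27.
Achievable: one at 27 and the other 5 totalling 240, which fits since 5 × 27 ≤ 240 ≤ 5 × 49.

27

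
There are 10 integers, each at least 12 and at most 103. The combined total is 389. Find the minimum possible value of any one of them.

12

Minimizing one value means maximizing the remaining 9.
The other 9 can take up 9 × 103 = 927 ≥ 389 − 12, so one integer can sit at its floor of 12.
Achievable: one at 12 and the other 9 totalling 377, which fits since 9 × 12 ≤ 377 ≤ 9 × 103.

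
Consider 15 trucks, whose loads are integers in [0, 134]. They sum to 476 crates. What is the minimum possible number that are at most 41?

4

Each value above 41 is at least 42, contributing at least 42 − 0 = 42 above the floor 0.
The sum exceeds the floor total 0 by 476, so at most ⌊476/42⌋ = 11 exceed 41, and at least 4 are ≤ 41.
Exactly 4 works: 4 values at 0 and 11 at 42 total 462; raise one of the low values by 14 (still ≤ 41) to hit 476.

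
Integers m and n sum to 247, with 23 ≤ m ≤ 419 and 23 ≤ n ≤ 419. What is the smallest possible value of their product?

For a fixed sum, mn is smallest when m and n are as far apart as possible.
At the endpoint m = 23, n = 247 − 23 = 224, so mn = 23 × 224 = 5152.

5152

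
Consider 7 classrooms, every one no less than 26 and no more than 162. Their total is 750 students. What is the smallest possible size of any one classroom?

26

Minimizing one value means maximizing the remaining 6.
The other 6 can take up 6 × 162 = 972 ≥ 750 − 26, so one classroom can sit at its floor of 26.
Achievable: one at 26 and the other 6 totalling 724, which fits since 6 × 26 ≤ 724 ≤ 6 × 162.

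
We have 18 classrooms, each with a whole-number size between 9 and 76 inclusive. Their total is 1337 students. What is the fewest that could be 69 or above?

Suppose at most 18 − j of them reach 69; then j values are ≤ 68 and the rest ≤ 76.
The total is then ≤ 68·j + 76·(18 − j) = 1368 − 8j. For this to be ≥ 1337 we need j ≤ 3, so at least 18 − 3 = 15 must reach 69.
Exactly 15 works: 15 values at 76 and 3 at 68 total 1344; lower one of the high values by 7 (still ≥ 69) to hit 1337.

15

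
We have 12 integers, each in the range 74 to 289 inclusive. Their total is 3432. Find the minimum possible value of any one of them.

To make one integer as small as possible, make the other 11 as large as possible.
The other 11 contribute at most 11 × 289 = 3179, leaving at least 3432 − 3179 = 253.
Since 253 ≥ 74, this is achievable: one at 253 and 11 at 289.

253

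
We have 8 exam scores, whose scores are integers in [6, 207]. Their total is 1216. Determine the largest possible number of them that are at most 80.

3

Each value at 80 or below falls at least 207 − 80 = 127 short of the ceiling 207.
The ceiling total is 8 × 207 = 1656, and we need 1216, so at most ⌊(1656 − 1216)/127⌋ = 3 can be that low.
k = 3 is achieved by 3 values at 80 and 5 at 207, total 1275; lower one of the 207's by 59 (still > 80) to reach 1216.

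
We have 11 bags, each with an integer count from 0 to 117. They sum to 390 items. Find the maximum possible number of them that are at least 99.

Suppose k of them are at least 99. Those contribute at least 99 each and the other 11 − k at least 0 each.
So the total is at least 99k + 0(11 − k) = 0 + 99k. This must be ≤ 390, giving k ≤ 3.
k = 3 is achieved by 3 values at 99 and 8 at 0, total 297; add 93 to one value (staying below 99) to reach 390.

3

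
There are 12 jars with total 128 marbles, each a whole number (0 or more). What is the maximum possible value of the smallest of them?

The 12 values sum to 128, so their minimum is at most ⌊128/12⌋ = 10.
Taking 4 copies of 10 and 8 copies of 11 gives exactly 128, so 10 is attained.

10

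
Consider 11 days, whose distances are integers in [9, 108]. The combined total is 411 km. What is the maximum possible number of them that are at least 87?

With k values at 87 or above and the rest at least 9, the sum is at least 99 + 78k.
Since the sum is 411, we need 78k ≤ 312, i.e. k ≤ 4.
k = 4 is achieved by 4 values at 87 and 7 at 9, total 411.

4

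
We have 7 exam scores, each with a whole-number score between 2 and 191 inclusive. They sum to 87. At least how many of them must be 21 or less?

4

Each value above 21 is at least 22, contributing at least 22 − 2 = 20 above the floor 2.
The sum exceeds the floor total 14 by 73, so at most ⌊73/20⌋ = 3 exceed 21, and at least 4 are ≤ 21.
Exactly 4 works: 4 values at 2 and 3 at 22 total 74; raise one of the low values by 13 (still ≤ 21) to hit 87.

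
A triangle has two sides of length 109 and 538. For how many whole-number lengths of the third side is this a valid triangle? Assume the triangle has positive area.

217

The triangle inequality gives |109 − 538| < c < 109 + 538, i.e. 429 < c < 647.
So c can be any integer from 430 to 646: 217 values.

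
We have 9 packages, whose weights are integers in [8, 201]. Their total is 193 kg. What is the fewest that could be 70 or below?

8

Each value above 70 is at least 71, contributing at least 71 − 8 = 63 above the floor 8.
The sum exceeds the floor total 72 by 121, so at most ⌊121/63⌋ = 1 exceed 70, and at least 8 are ≤ 70.
Exactly 8 works: 8 values at 8 and 1 at 71 total 135; raise one of the low values by 58 (still ≤ 70) to hit 193.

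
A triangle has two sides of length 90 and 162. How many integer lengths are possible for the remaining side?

179

The triangle inequality gives |90 − 162| < c < 90 + 162, i.e. 72 < c < 252.
So c can be any integer from 73 to 251: 179 values.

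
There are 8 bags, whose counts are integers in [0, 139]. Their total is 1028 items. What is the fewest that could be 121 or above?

4

Suppose at most 8 − j of them reach 121; then j values are ≤ 120 and the rest ≤ 139.
The total is then ≤ 120·j + 139·(8 − j) = 1112 − 19j. For this to be ≥ 1028 we need j ≤ 4, so at least 8 − 4 = 4 must reach 121.
Exactly 4 works: 4 values at 139 and 4 at 120 total 1036; lower one of the high values by 8 (still ≥ 121) to hit 1028.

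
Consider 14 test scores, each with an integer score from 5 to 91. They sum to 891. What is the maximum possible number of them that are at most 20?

Each value at 20 or below falls at least 91 − 20 = 71 short of the ceiling 91.
The ceiling total is 14 × 91 = 1274, and we need 891, so at most ⌊(1274 − 891)/71⌋ = 5 can be that low.
k = 5 is achieved by 5 values at 20 and 9 at 91, total 919; lower one of the 91's by 28 (still > 20) to reach 891.

5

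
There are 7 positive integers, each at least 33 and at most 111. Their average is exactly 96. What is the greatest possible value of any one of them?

To make one integer as large as possible, make the other 6 as small as possible.
The total is 7 × 96 = 672.
The other 6 contribute at least 6 × 33 = 198, leaving at most 672 − 198 = 474.
But each integer is capped at 111, so the maximum is 111.
Achievable: one at 111 and the other 6 totalling 561, which fits since 6 × 33 ≤ 561 ≤ 6 × 111.

111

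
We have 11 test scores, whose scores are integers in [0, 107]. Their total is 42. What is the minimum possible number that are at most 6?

5

Let j be the number exceeding 6. Then the total is ≥ 7·j + 0·(11 − j) = 0 + 7j.
So 7j ≤ 42 and j ≤ 6; hence at least 11 − 6 = 5 are ≤ 6.
Exactly 5 works: 5 values at 0 and 6 at 7 total 42.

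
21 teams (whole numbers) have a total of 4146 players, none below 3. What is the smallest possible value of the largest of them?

198

If every one of the 21 were at most 197, the total would be at most 21 × 197 = 4137 < 4146.
Taking 12 copies of 197 and 9 copies of 198 gives exactly 4146, so 198 is attained.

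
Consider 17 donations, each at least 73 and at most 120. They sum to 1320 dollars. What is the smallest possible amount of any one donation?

Minimizing one value means maximizing the remaining 16.
The other 16 can take up 16 × 120 = 1920 ≥ 1320 − 73, so one donation can sit at its floor of 73.
Achievable: one at 73 and the other 16 totalling 1247, which fits since 16 × 73 ≤ 1247 ≤ 16 × 120.

73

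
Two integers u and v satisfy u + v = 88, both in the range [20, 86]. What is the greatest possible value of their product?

For a fixed sum, the product uv is largest when u and v are as close as possible.
Taking u = 44 and v = 44 (both in [20, 86]) gives uv = 1936.

1936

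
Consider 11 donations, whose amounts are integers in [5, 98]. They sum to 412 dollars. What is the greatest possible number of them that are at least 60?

If k of the values are ≥ 60, the total is ≥ 60k + 5(11 − k).
Setting 60k + 5(11 − k) ≤ 412 gives 55k ≤ 357, so k ≤ 6.
k = 6 is achieved by 6 values at 60 and 5 at 5, total 385; add 27 to one value (staying below 60) to reach 412.

6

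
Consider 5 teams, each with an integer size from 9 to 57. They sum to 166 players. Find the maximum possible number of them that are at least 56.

With k values at 56 or above and the rest at least 9, the sum is at least 45 + 47k.
Since the sum is 166, we need 47k ≤ 121, i.e. k ≤ 2.
k = 2 is achieved by 2 values at 56 and 3 at 9, total 139; add 27 to one value (staying below 56) to reach 166.

2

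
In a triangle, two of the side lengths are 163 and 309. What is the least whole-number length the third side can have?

The third side must exceed |163 − 309| = 146.
The smallest integer above 146 is 147.

147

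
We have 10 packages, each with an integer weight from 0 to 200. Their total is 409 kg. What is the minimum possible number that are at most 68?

5

If only k of them are at most 68, the other 10 − k are at least 69, so the total is at least (10 − k)·69 + k·0.
This is ≤ 409, so (10 − k)·69 + 0k ≤ 409, which gives k ≥ 5.
Exactly 5 works: 5 values at 0 and 5 at 69 total 345; raise one of the low values by 64 (still ≤ 68) to hit 409.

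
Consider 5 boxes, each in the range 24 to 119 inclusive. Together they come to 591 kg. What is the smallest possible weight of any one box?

115

Minimizing one value means maximizing the remaining 4.
The other 4 contribute at most 4 × 119 = 476, leaving at least 591 − 476 = 115.
Since 115 ≥ 24, this is achievable: one at 115 and 4 at 119.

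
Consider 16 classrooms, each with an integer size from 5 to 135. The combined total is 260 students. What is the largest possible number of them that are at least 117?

If k of the values are ≥ 117, the total is ≥ 117k + 5(16 − k).
Setting 117k + 5(16 − k) ≤ 260 gives 112k ≤ 180, so k ≤ 1.
k = 1 is achieved by 1 value at 117 and 15 at 5, total 192; add 68 to one value (staying below 117) to reach 260.

1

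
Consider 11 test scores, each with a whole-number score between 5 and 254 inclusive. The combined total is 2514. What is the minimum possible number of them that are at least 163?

If only k of them are at least 163, the other 11 − k are at most 162, so the total is at most k·254 + (11 − k)·162.
This must reach 2514, so k·254 + (11 − k)·162 ≥ 2514, giving k ≥ 8.
Exactly 8 works: 8 values at 254 and 3 at 162 total 2518; lower one of the high values by 4 (still ≥ 163) to hit 2514.

8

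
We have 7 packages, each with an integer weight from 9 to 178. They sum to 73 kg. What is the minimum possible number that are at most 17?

6

Let j be the number exceeding 17. Then the total is ≥ 18·j + 9·(7 − j) = 63 + 9j.
So 9j ≤ 10 and j ≤ 1; hence at least 7 − 1 = 6 are ≤ 17.
Exactly 6 works: 6 values at 9 and 1 at 18 total 72; raise one of the low values by 1 (still ≤ 17) to hit 73.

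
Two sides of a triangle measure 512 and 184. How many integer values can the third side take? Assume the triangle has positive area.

367

The triangle inequality gives |512 − 184| < c < 512 + 184, i.e. 328 < c < 696.
So c can be any integer from 329 to 695: 367 values.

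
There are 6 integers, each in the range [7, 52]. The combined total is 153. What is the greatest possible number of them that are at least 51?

With k values at 51 or above and the rest at least 7, the sum is at least 42 + 44k.
Since the sum is 153, we need 44k ≤ 111, i.e. k ≤ 2.
k = 2 is achieved by 2 values at 51 and 4 at 7, total 130; add 23 to one value (staying below 51) to reach 153.

2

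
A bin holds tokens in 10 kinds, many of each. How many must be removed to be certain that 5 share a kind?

41

In the worst case you draw 4 of each of the 10 kinds: 10 × 4 = 40.
One more forces 5 of some kind, so 40 + 1 = 41.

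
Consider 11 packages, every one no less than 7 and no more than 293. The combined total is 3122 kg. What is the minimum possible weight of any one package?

To make one package as small as possible, make the other 10 as large as possible.
The other 10 contribute at most 10 × 293 = 2930, leaving at least 3122 − 2930 = 192.
Since 192 ≥ 7, this is achievable: one at 192 and 10 at 293.

192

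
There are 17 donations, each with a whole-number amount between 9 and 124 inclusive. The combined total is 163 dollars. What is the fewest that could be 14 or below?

16

Each value above 14 is at least 15, contributing at least 15 − 9 = 6 above the floor 9.
The sum exceeds the floor total 153 by 10, so at most ⌊10/6⌋ = 1 exceed 14, and at least 16 are ≤ 14.
Exactly 16 works: 16 values at 9 and 1 at 15 total 159; raise one of the low values by 4 (still ≤ 14) to hit 163.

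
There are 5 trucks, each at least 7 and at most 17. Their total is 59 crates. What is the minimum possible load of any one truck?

Minimizing one value means maximizing the remaining 4.
The other 4 can take up 4 × 17 = 68 ≥ 59 − 7, so one truck can sit at its floor of 7.
Achievable: one at 7 and the other 4 totalling 52, which fits since 4 × 7 ≤ 52 ≤ 4 × 17.

7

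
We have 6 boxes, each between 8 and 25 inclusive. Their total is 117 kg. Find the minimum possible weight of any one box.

To make one box as small as possible, make the other 5 as large as possible.
The other 5 can take up 5 × 25 = 125 ≥ 117 − 8, so one box can sit at its floor of 8.
Achievable: one at 8 and the other 5 totalling 109, which fits since 5 × 8 ≤ 109 ≤ 5 × 25.

8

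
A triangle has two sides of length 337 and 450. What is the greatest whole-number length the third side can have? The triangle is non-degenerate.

786

The third side must be less than 337 + 450 = 787.
The largest integer below 787 is 786.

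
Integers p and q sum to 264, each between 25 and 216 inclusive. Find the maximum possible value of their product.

pq = p(264 − p) is maximized when p is as near 264/2 as the bounds allow.
Taking p = 132 and q = 132 (both in [25, 216]) gives pq = 17424.

17424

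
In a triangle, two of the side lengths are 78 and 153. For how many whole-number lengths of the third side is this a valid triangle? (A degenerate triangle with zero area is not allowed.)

The triangle inequality gives |78 − 153| < c < 78 + 153, i.e. 75 < c < 231.
So c can be any integer from 76 to 230: 155 values.

155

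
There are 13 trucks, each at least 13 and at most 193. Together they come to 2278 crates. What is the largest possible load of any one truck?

193

Maximizing one value means minimizing the remaining 12.
The other 12 contribute at least 12 × 13 = 156, leaving at most 2278 − 156 = 2122.
But each truck is capped at 193, so the maximum is 193.
Achievable: one at 193 and the other 12 totalling 2085, which fits since 12 × 13 ≤ 2085 ≤ 12 × 193.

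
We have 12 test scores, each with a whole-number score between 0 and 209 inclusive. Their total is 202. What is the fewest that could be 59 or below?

9

Let j be the number exceeding 59. Then the total is ≥ 60·j + 0·(12 − j) = 0 + 60j.
So 60j ≤ 202 and j ≤ 3; hence at least 12 − 3 = 9 are ≤ 59.
Exactly 9 works: 9 values at 0 and 3 at 60 total 180; raise one of the low values by 22 (still ≤ 59) to hit 202.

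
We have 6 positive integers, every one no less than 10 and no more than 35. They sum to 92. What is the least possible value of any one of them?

To make one integer as small as possible, make the other 5 as large as possible.
The other 5 can take up 5 × 35 = 175 ≥ 92 − 10, so one integer can sit at its floor of 10.
Achievable: one at 10 and the other 5 totalling 82, which fits since 5 × 10 ≤ 82 ≤ 5 × 35.

10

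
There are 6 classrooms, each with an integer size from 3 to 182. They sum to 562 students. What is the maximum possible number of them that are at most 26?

Suppose k of them are at most 26. Those contribute at most 26 each and the rest at most 182 each.
So the total is at most 26k + 182(6 − k) = 1092 − 156k. This must still be ≥ 562, so k ≤ 3.
k = 3 is achieved by 3 values at 26 and 3 at 182, total 624; lower one of the 182's by 62 (still > 26) to reach 562.

3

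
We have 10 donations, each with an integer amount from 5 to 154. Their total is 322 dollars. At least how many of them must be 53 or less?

Each value above 53 is at least 54, contributing at least 54 − 5 = 49 above the floor 5.
The sum exceeds the floor total 50 by 272, so at most ⌊272/49⌋ = 5 exceed 53, and at least 5 are ≤ 53.
Exactly 5 works: 5 values at 5 and 5 at 54 total 295; raise one of the low values by 27 (still ≤ 53) to hit 322.

5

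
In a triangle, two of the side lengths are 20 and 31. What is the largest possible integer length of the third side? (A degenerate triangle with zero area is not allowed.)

50

The third side must be less than 20 + 31 = 51.
The largest integer below 51 is 50.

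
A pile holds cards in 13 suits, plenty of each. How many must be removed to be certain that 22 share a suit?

274

You could draw 21 of every suit without reaching 22 of any — 273 in all.
One more forces 22 of some suit, so 273 + 1 = 274.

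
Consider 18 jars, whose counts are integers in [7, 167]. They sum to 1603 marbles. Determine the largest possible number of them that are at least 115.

13

Suppose k of them are at least 115. Those contribute at least 115 each and the other 18 − k at least 7 each.
So the total is at least 115k + 7(18 − k) = 126 + 108k. This must be ≤ 1603, giving k ≤ 13.
k = 13 is achieved by 13 values at 115 and 5 at 7, total 1530; add 73 to one value (staying below 115) to reach 1603.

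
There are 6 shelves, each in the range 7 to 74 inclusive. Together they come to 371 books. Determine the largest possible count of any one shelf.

74

Maximizing one value means minimizing the remaining 5.
The other 5 contribute at least 5 × 7 = 35, leaving at most 371 − 35 = 336.
But each shelf is capped at 74, so the maximum is 74.
Achievable: one at 74 and the other 5 totalling 297, which fits since 5 × 7 ≤ 297 ≤ 5 × 74.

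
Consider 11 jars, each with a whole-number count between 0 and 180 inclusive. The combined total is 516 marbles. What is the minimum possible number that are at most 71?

4

Let j be the number exceeding 71. Then the total is ≥ 72·j + 0·(11 − j) = 0 + 72j.
So 72j ≤ 516 and j ≤ 7; hence at least 11 − 7 = 4 are ≤ 71.
Exactly 4 works: 4 values at 0 and 7 at 72 total 504; raise one of the low values by 12 (still ≤ 71) to hit 516.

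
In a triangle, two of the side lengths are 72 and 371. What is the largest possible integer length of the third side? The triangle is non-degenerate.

The third side must be less than 72 + 371 = 443.
The largest integer below 443 is 442.

442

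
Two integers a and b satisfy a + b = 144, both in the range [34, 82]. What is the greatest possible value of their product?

For a fixed sum, the product ab is largest when a and b are as close as possible.
Taking a = 72 and b = 72 (both in [34, 82]) gives ab = 5184.

5184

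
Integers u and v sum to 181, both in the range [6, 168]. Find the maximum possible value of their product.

8190

uv = u(181 − u) is maximized when u is as near 181/2 as the bounds allow.
Taking u = 90 and v = 91 (both in [6, 168]) gives uv = 8190.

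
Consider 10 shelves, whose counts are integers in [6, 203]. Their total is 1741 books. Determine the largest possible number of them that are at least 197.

If k of the values are ≥ 197, the total is ≥ 197k + 6(10 − k).
Setting 197k + 6(10 − k) ≤ 1741 gives 191k ≤ 1681, so k ≤ 8.
k = 8 is achieved by 8 values at 197 and 2 at 6, total 1588; add 153 to one value (staying below 197) to reach 1741.

8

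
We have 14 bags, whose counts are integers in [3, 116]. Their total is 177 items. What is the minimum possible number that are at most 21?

7

Each value above 21 is at least 22, contributing at least 22 − 3 = 19 above the floor 3.
The sum exceeds the floor total 42 by 135, so at most ⌊135/19⌋ = 7 exceed 21, and at least 7 are ≤ 21.
Exactly 7 works: 7 values at 3 and 7 at 22 total 175; raise one of the low values by 2 (still ≤ 21) to hit 177.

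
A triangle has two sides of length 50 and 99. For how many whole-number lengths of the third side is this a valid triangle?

The triangle inequality gives |50 − 99| < c < 50 + 99, i.e. 49 < c < 149.
So c can be any integer from 50 to 148: 99 values.

99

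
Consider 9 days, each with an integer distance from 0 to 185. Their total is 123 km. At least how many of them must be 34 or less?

If only k of them are at most 34, the other 9 − k are at least 35, so the total is at least (9 − k)·35 + k·0.
This is ≤ 123, so (9 − k)·35 + 0k ≤ 123, which gives k ≥ 6.
Exactly 6 works: 6 values at 0 and 3 at 35 total 105; raise one of the low values by 18 (still ≤ 34) to hit 123.

6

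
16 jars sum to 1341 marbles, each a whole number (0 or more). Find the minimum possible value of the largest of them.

84

The 16 values sum to 1341, so their maximum is at least ⌈1341/16⌉ = 84.
Equality holds with 13 values of 84 and 3 values of 83.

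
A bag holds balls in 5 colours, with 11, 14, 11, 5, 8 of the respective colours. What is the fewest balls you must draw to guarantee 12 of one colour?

47

In the worst case you take as many as possible of each colour without reaching 12: 11 + 11 + 11 + 5 + 8 = 46.
The next one must give 12 of some colour, so 46 + 1 = 47.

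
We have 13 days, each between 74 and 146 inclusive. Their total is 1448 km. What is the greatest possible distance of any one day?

Maximizing one value means minimizing the remaining 12.
The other 12 contribute at least 12 × 74 = 888, leaving at most 1448 − 888 = 560.
But each day is capped at 146, so the maximum is 146.
Achievable: one at 146 and the other 12 totalling 1302, which fits since 12 × 74 ≤ 1302 ≤ 12 × 146.

146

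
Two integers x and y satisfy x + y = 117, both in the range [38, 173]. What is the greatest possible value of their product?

For a fixed sum, the product xy is largest when x and y are as close as possible.
Taking x = 58 and y = 59 (both in [38, 173]) gives xy = 3422.

3422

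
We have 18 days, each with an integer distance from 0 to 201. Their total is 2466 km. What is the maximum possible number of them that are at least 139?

17

If k of the values are ≥ 139, the total is ≥ 139k + 0(18 − k).
Setting 139k + 0(18 − k) ≤ 2466 gives 139k ≤ 2466, so k ≤ 17.
k = 17 is achieved by 17 values at 139 and 1 at 0, total 2363; add 103 to one value (staying below 139) to reach 2466.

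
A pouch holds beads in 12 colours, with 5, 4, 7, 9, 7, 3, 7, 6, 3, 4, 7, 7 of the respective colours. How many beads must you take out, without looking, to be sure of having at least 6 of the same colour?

55

In the worst case you take as many as possible of each colour without reaching 6: 5 + 4 + 5 + 5 + 5 + 3 + 5 + 5 + 3 + 4 + 5 + 5 = 54.
The next one must give 6 of some colour, so 54 + 1 = 55.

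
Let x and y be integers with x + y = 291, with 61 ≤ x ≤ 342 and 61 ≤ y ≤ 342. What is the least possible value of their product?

For a fixed sum, xy is smallest when x and y are as far apart as possible.
The extreme feasible split is x = 61, y = 230, giving xy = 14030.

14030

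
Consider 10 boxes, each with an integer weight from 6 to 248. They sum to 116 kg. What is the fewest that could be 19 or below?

6

Each value above 19 is at least 20, contributing at least 20 − 6 = 14 above the floor 6.
The sum exceeds the floor total 60 by 56, so at most ⌊56/14⌋ = 4 exceed 19, and at least 6 are ≤ 19.
Exactly 6 works: 6 values at 6 and 4 at 20 total 116.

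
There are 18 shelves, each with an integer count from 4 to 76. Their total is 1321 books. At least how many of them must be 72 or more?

9

Suppose at most 18 − j of them reach 72; then j values are ≤ 71 and the rest ≤ 76.
The total is then ≤ 71·j + 76·(18 − j) = 1368 − 5j. For this to be ≥ 1321 we need j ≤ 9, so at least 18 − 9 = 9 must reach 72.
Exactly 9 works: 9 values at 76 and 9 at 71 total 1323; lower one of the high values by 2 (still ≥ 72) to hit 1321.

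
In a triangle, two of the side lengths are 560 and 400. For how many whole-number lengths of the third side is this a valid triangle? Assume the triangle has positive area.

The triangle inequality gives |560 − 400| < c < 560 + 400, i.e. 160 < c < 960.
So c can be any integer from 161 to 959: 799 values.

799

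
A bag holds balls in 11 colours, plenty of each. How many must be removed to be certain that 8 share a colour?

You could draw 7 of every colour without reaching 8 of any — 77 in all.
One more forces 8 of some colour, so 77 + 1 = 78.

78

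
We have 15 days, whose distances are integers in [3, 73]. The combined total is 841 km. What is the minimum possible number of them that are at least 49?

5

Suppose at most 15 − j of them reach 49; then j values are ≤ 48 and the rest ≤ 73.
The total is then ≤ 48·j + 73·(15 − j) = 1095 − 25j. For this to be ≥ 841 we need j ≤ 10, so at least 15 − 10 = 5 must reach 49.
Exactly 5 works: 5 values at 73 and 10 at 48 total 845; lower one of the high values by 4 (still ≥ 49) to hit 841.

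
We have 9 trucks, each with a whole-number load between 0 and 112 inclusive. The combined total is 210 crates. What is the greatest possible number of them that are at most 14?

Each value at 14 or below falls at least 112 − 14 = 98 short of the ceiling 112.
The ceiling total is 9 × 112 = 1008, and we need 210, so at most ⌊(1008 − 210)/98⌋ = 8 can be that low.
k = 8 is achieved by 8 values at 14 and 1 at 112, total 224; lower one of the 112's by 14 (still > 14) to reach 210.

8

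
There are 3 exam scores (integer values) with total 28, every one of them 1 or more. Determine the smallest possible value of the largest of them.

The 3 values sum to 28, so their maximum is at least ⌈28/3⌉ = 10.
Achievable: 1 of them at 10 and 2 at 9 total 28.

10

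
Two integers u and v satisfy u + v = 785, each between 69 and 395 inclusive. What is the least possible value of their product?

154050

uv = u(785 − u) is concave in u, so over [390, 395] it is minimized at an endpoint.
The extreme feasible split is u = 390, v = 395, giving uv = 154050.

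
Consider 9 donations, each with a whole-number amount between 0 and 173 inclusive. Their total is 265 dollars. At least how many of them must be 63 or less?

5

Each value above 63 is at least 64, contributing at least 64 − 0 = 64 above the floor 0.
The sum exceeds the floor total 0 by 265, so at most ⌊265/64⌋ = 4 exceed 63, and at least 5 are ≤ 63.
Exactly 5 works: 5 values at 0 and 4 at 64 total 256; raise one of the low values by 9 (still ≤ 63) to hit 265.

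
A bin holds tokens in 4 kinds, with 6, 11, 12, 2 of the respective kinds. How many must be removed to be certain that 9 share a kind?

In the worst case you take as many as possible of each kind without reaching 9: 6 + 8 + 8 + 2 = 24.
The next one must give 9 of some kind, so 24 + 1 = 25.

25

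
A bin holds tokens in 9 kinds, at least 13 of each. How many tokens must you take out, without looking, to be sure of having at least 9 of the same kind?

You could draw 8 of every kind without reaching 9 of any — 72 in all.
One more forces 9 of some kind, so 72 + 1 = 73.

73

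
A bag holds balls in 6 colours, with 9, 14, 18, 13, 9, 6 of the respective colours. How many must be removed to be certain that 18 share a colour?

69

In the worst case you take as many as possible of each colour without reaching 18: 9 + 14 + 17 + 13 + 9 + 6 = 68.
The next one must give 18 of some colour, so 68 + 1 = 69.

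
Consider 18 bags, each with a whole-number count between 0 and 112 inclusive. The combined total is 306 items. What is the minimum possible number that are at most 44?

Each value above 44 is at least 45, contributing at least 45 − 0 = 45 above the floor 0.
The sum exceeds the floor total 0 by 306, so at most ⌊306/45⌋ = 6 exceed 44, and at least 12 are ≤ 44.
Exactly 12 works: 12 values at 0 and 6 at 45 total 270; raise one of the low values by 36 (still ≤ 44) to hit 306.

12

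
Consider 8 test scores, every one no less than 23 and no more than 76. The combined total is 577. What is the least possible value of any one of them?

45

To make one score as small as possible, make the other 7 as large as possible.
The other 7 contribute at most 7 × 76 = 532, leaving at least 577 − 532 = 45.
Since 45 ≥ 23, this is achievable: one at 45 and 7 at 76.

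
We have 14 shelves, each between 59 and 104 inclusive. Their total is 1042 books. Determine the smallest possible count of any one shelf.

59

Minimizing one value means maximizing the remaining 13.
The other 13 can take up 13 × 104 = 1352 ≥ 1042 − 59, so one shelf can sit at its floor of 59.
Achievable: one at 59 and the other 13 totalling 983, which fits since 13 × 59 ≤ 983 ≤ 13 × 104.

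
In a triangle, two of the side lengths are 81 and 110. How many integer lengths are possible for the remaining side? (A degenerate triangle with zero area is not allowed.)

161

The triangle inequality gives |81 − 110| < c < 81 + 110, i.e. 29 < c < 191.
So c can be any integer from 30 to 190: 161 values.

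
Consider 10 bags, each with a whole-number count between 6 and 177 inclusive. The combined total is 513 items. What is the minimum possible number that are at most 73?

4

Each value above 73 is at least 74, contributing at least 74 − 6 = 68 above the floor 6.
The sum exceeds the floor total 60 by 453, so at most ⌊453/68⌋ = 6 exceed 73, and at least 4 are ≤ 73.
Exactly 4 works: 4 values at 6 and 6 at 74 total 468; raise one of the low values by 45 (still ≤ 73) to hit 513.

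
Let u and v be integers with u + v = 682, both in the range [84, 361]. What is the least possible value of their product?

uv = u(682 − u) is concave in u, so over [321, 361] it is minimized at an endpoint.
The extreme feasible split is u = 321, v = 361, giving uv = 115881.

115881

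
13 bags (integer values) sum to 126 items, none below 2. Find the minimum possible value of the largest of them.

The 13 values sum to 126, so their maximum is at least ⌈126/13⌉ = 10.
Taking 4 copies of 9 and 9 copies of 10 gives exactly 126, so 10 is attained.

10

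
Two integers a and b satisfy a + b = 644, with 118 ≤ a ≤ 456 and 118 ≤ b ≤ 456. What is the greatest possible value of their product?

ab = a(644 − a) is maximized when a is as near 644/2 as the bounds allow.
Taking a = 322 and b = 322 (both in [118, 456]) gives ab = 103684.

103684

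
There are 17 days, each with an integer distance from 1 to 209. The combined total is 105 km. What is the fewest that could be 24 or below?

14

Each value above 24 is at least 25, contributing at least 25 − 1 = 24 above the floor 1.
The sum exceeds the floor total 17 by 88, so at most ⌊88/24⌋ = 3 exceed 24, and at least 14 are ≤ 24.
Exactly 14 works: 14 values at 1 and 3 at 25 total 89; raise one of the low values by 16 (still ≤ 24) to hit 105.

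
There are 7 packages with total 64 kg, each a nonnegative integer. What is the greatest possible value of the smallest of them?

9

The average is 64/7 < 10, so some value is ≤ 9.
Taking 6 copies of 9 and 1 copy of 10 gives exactly 64, so 9 is attained.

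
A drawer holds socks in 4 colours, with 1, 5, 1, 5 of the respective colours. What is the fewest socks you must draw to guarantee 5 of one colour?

11

In the worst case you take as many as possible of each colour without reaching 5: 1 + 4 + 1 + 4 = 10.
The next one must give 5 of some colour, so 10 + 1 = 11.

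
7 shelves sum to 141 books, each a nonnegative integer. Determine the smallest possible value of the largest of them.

21

If every one of the 7 were at most 20, the total would be at most 7 × 20 = 140 < 141.
Achievable: 1 of them at 21 and 6 at 20 total 141.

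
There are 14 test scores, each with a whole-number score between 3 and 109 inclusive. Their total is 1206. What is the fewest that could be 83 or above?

3

Each value short of 83 is at most 82, costing at least 109 − 82 = 27 against the maximum total of 1526.
We can afford to lose at most 1526 − 1206 = 320, so at most ⌊320/27⌋ = 11 fall short, and at least 3 are ≥ 83.
Exactly 3 works: 3 values at 109 and 11 at 82 total 1229; lower one of the high values by 23 (still ≥ 83) to hit 1206.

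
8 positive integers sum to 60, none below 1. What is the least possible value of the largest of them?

8

The 8 values sum to 60, so their maximum is at least ⌈60/8⌉ = 8.
Taking 4 copies of 7 and 4 copies of 8 gives exactly 60, so 8 is attained.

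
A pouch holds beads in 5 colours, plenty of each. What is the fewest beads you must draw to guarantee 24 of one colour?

In the worst case you draw 23 of each of the 5 colours: 5 × 23 = 115.
One more forces 24 of some colour, so 115 + 1 = 116.

116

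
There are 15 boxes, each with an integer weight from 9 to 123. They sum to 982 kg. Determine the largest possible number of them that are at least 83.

If k of the values are ≥ 83, the total is ≥ 83k + 9(15 − k).
Setting 83k + 9(15 − k) ≤ 982 gives 74k ≤ 847, so k ≤ 11.
k = 11 is achieved by 11 values at 83 and 4 at 9, total 949; add 33 to one value (staying below 83) to reach 982.

11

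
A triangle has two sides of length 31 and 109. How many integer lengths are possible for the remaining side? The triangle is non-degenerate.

The triangle inequality gives |31 − 109| < c < 31 + 109, i.e. 78 < c < 140.
So c can be any integer from 79 to 139: 61 values.

61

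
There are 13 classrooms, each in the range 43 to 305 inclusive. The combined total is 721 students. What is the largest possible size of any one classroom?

To make one classroom as large as possible, make the other 12 as small as possible.
The other 12 contribute at least 12 × 43 = 516, leaving at most 721 − 516 = 205.
Since 205 ≤ 305, this is achievable: one at 205 and 12 at 43.

205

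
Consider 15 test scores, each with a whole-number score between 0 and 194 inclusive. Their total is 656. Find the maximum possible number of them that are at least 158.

4

Suppose k of them are at least 158. Those contribute at least 158 each and the other 15 − k at least 0 each.
So the total is at least 158k + 0(15 − k) = 0 + 158k. This must be ≤ 656, giving k ≤ 4.
k = 4 is achieved by 4 values at 158 and 11 at 0, total 632; add 24 to one value (staying below 158) to reach 656.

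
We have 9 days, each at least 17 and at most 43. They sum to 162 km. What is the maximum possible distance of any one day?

26

To make one day as large as possible, make the other 8 as small as possible.
The other 8 contribute at least 8 × 17 = 136, leaving at most 162 − 136 = 26.
Since 26 ≤ 43, this is achievable: one at 26 and 8 at 17.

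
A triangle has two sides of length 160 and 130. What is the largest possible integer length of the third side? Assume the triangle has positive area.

289

The third side must be less than 160 + 130 = 290.
The largest integer below 290 is 289.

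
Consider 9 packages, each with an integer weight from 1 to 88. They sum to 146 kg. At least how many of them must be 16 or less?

If only k of them are at most 16, the other 9 − k are at least 17, so the total is at least (9 − k)·17 + k·1.
This is ≤ 146, so (9 − k)·17 + 1k ≤ 146, which gives k ≥ 1.
Exactly 1 works: 1 value at 1 and 8 at 17 total 137; raise one of the low values by 9 (still ≤ 16) to hit 146.

1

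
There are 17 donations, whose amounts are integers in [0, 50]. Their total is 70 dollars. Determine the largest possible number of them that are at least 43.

1

With k values at 43 or above and the rest at least 0, the sum is at least 0 + 43k.
Since the sum is 70, we need 43k ≤ 70, i.e. k ≤ 1.
k = 1 is achieved by 1 value at 43 and 16 at 0, total 43; add 27 to one value (staying below 43) to reach 70.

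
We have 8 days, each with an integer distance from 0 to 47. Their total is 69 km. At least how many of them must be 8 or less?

Each value above 8 is at least 9, contributing at least 9 − 0 = 9 above the floor 0.
The sum exceeds the floor total 0 by 69, so at most ⌊69/9⌋ = 7 exceed 8, and at least 1 are ≤ 8.
Exactly 1 works: 1 value at 0 and 7 at 9 total 63; raise one of the low values by 6 (still ≤ 8) to hit 69.

1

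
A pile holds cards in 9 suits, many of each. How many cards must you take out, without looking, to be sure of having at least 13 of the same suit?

You could draw 12 of every suit without reaching 13 of any — 108 in all.
One more forces 13 of some suit, so 108 + 1 = 109.

109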